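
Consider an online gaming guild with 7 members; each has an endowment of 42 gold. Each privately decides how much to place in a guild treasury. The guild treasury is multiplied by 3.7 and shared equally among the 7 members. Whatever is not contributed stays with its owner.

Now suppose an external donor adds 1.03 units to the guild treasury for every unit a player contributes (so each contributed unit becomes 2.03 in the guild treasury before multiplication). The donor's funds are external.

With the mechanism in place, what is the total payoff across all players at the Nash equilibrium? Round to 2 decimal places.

2208.23 gold

The effective private return per unit is now 3.7 × 2.03 / 7 = 1.0730 > 1, so every player's dominant strategy flips to full contribution.
At the Nash equilibrium everyone contributes 42. Group total payoff = 3.7 × 2.03 × 294 = 2208.23.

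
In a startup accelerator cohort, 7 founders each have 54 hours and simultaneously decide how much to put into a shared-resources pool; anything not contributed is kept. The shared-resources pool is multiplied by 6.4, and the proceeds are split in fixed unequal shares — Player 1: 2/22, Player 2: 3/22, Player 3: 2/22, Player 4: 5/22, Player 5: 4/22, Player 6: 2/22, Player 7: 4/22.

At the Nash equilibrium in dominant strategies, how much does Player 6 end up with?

For player j, contributing a unit is worthwhile iff 6.4 × (j's share) ≥ 1, i.e. iff j's share is at least 0.1563.
Player 4, Player 5 and Player 7 clear that bar, contributing 54 each; the remaining 4 contribute 0. Total contributed: 162.
Player 6 keeps 54 and receives 6.4 × 162 × 2/22 = 94.25 from the shared-resources pool, for a payoff of 148.25.

148.25 hours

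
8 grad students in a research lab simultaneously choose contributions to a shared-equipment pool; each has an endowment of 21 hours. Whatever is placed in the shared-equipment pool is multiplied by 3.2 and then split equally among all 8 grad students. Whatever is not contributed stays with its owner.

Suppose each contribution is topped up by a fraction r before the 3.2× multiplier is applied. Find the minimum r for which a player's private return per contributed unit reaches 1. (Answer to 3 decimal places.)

1.500

With matching at rate r, one contributed unit becomes (1 + r) in the shared-equipment pool and returns 3.2 × (1 + r) / 8 to the contributor.
Setting this equal to 1: 1 + r = 8/3.2 = 2.5000.
So the minimum matching rate is r = 2.5000 − 1 = 1.500.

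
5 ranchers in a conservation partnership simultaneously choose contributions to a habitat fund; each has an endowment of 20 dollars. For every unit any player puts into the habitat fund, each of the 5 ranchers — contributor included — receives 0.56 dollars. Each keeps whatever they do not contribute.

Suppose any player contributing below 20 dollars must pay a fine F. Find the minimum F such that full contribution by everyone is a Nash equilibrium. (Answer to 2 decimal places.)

8.80 dollars

Given the others contribute fully, the best deviation is to contribute 0 (any partial contribution still incurs the fine and gives up units whose private return 0.56 is below 1).
Deviating from 20 to 0 saves 20 dollars but forfeits the deviator's share of the drop in the habitat fund: 0.56 × 20 = 11.20.
So the deviation gain is 20 − 11.20 = 8.80, and the fine must be at least 8.80 dollars to wipe it out.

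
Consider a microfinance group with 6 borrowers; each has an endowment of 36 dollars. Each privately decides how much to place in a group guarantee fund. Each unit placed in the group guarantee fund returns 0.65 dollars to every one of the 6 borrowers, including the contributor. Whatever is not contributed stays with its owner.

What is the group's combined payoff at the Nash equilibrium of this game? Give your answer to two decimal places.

216.00 dollars

The private return per contributed unit is 0.65 < 1, so contributing 0 is dominant for every player. At the Nash equilibrium everyone keeps their 36, and the group total is 6 × 36 = 216.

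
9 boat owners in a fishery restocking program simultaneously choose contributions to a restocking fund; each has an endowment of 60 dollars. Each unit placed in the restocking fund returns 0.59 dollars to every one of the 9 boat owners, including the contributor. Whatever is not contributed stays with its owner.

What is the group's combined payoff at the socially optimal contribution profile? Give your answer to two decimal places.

Each contributed unit returns 5.310 to the group as a whole (0.59 to each of 9 players), which exceeds 1, so the social optimum is full contribution: group total = 5.310 × 540 = 2867.40.

2867.40 dollars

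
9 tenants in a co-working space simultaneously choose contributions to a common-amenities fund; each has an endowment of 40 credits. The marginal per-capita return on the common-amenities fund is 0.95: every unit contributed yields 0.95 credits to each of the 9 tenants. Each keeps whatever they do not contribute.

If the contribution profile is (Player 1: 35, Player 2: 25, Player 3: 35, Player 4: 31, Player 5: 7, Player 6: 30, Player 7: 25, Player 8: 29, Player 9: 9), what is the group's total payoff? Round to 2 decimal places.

Total contributed: 35 + 25 + 35 + 31 + 7 + 30 + 25 + 29 + 9 = 226; total kept: 9 × 40 − 226 = 134.
The common-amenities fund pays out 0.95 × 9 × 226 = 1932.30 in aggregate.
Group total = 134 + 1932.30 = 2066.30.

2066.30 credits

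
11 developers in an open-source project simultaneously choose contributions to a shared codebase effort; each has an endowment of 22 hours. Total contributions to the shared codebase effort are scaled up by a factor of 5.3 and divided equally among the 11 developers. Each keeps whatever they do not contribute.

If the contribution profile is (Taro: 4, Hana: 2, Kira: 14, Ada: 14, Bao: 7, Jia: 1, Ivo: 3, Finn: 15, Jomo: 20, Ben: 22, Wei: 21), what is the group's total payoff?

Total contributed: 4 + 2 + 14 + 14 + 7 + 1 + 3 + 15 + 20 + 22 + 21 = 123; total kept: 11 × 22 − 123 = 119.
The shared codebase effort pays out 5.3 × 123 = 651.90 in aggregate.
Group total = 119 + 651.90 = 770.90.

770.90 hours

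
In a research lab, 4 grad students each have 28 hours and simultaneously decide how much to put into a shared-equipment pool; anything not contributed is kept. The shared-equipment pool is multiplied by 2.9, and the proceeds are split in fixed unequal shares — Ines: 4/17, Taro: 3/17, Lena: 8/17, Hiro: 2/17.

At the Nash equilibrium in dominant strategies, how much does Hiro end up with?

For player j, contributing a unit is worthwhile iff 2.9 × (j's share) ≥ 1, i.e. iff j's share is at least 0.3448.
Lena alone (share 8/17) is above the threshold, contributing 28; the remaining 3 contribute 0. Total contributed: 28.
Hiro keeps 28 and receives 2.9 × 28 × 2/17 = 9.55 from the shared-equipment pool, for a payoff of 37.55.

37.55 hours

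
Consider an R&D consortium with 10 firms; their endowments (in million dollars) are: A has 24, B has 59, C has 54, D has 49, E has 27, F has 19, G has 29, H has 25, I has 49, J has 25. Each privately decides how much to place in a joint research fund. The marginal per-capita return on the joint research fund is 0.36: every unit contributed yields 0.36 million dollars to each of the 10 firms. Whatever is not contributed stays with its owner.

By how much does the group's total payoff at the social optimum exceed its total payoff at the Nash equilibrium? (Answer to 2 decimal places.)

The private return per contributed unit is 0.36 < 1 for everyone, so the Nash equilibrium is zero contribution and the group total is Σ E_j = 24 + 59 + 54 + 49 + 27 + 19 + 29 + 25 + 49 + 25 = 360.
Each contributed unit returns 3.600 to the group, so the social optimum is full contribution by everyone: group total = 3.600 × 360 = 1296.00.
Efficiency loss = (3.600 − 1) × 360 = 936.00.

936.00 million dollars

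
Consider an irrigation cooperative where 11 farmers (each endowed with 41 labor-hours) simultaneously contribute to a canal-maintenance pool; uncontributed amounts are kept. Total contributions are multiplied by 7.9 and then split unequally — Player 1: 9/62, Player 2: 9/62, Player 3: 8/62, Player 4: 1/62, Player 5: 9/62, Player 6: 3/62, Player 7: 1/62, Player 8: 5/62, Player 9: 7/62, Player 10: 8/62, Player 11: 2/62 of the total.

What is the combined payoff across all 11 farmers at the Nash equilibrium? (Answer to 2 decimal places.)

1865.50 labor-hours

A player with share s gets back 7.9·s per unit contributed, so full contribution is dominant for anyone with s > 1/7.9 = 0.1266 and zero contribution is dominant for anyone below.
Player 1, Player 2, Player 3, Player 5 and Player 10 clear that bar, contributing 41 each; the remaining 6 contribute 0. Total contributed: 205.
The canal-maintenance pool pays out 7.9 × 205 = 1619.50 in total (split across the unequal shares, but the aggregate is all that matters for the group sum).
The 6 free-riders keep 41 each, adding 246. Group total = 246 + 1619.50 = 1865.50.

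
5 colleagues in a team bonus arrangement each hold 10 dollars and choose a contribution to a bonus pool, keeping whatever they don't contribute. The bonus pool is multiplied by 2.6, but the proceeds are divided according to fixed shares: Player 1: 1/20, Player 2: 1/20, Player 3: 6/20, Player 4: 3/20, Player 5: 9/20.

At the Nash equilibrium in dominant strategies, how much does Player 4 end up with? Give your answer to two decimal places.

Player j's private return per contributed unit is 2.6 × (j's share). Contributing is weakly dominant for j when that share is at least 1/2.6 = 0.3846, and contributing 0 is dominant otherwise.
Only Player 5 (9/20) clears that bar, contributing 10; the remaining 4 contribute 0. Total contributed: 10.
Player 4 keeps 10 and receives 2.6 × 10 × 3/20 = 3.90 from the bonus pool, for a payoff of 13.90.

13.90 dollars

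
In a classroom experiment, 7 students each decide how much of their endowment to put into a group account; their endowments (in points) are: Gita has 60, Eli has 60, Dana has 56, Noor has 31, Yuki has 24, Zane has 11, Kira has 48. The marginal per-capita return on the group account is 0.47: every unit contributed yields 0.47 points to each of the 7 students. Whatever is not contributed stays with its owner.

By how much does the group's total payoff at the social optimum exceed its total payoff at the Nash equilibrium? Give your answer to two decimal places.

664.10 points

The private return per contributed unit is 0.47 < 1 for everyone, so the Nash equilibrium is zero contribution and the group total is Σ E_j = 60 + 60 + 56 + 31 + 24 + 11 + 48 = 290.
Each contributed unit returns 3.290 to the group, so the social optimum is full contribution by everyone: group total = 3.290 × 290 = 954.10.
Efficiency loss = (3.290 − 1) × 290 = 664.10.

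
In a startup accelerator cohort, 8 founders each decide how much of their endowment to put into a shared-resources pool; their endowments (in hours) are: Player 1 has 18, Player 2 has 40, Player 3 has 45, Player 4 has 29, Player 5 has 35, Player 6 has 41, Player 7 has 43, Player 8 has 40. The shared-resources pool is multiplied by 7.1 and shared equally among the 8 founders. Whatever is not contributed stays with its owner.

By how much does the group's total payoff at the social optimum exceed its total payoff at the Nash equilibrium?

The private return per contributed unit is 7.1/8 = 0.8875 < 1 for every player regardless of endowment, so the Nash equilibrium is zero contribution and the group total is Σ E_j = 18 + 40 + 45 + 29 + 35 + 41 + 43 + 40 = 291.
Each contributed unit returns 7.100 to the group, so the social optimum is full contribution by everyone: group total = 7.100 × 291 = 2066.10.
Efficiency loss = (7.100 − 1) × 291 = 1775.10.

1775.10 hours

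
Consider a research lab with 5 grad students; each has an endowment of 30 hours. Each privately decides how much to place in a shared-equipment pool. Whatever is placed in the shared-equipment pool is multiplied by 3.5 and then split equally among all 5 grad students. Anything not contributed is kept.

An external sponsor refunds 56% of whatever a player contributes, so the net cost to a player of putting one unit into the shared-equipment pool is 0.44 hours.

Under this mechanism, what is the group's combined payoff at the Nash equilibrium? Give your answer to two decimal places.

609.00 hours

Under the mechanism each unit contributed yields (3.5/5) / 0.44 = 1.5909 back to its contributor per unit of net cost, which exceeds 1, making full contribution the dominant choice for everyone.
So the Nash equilibrium is full contribution by all 5; the group earns 5 × (30 × 0.56 + 3.5 × 30) = 609.00.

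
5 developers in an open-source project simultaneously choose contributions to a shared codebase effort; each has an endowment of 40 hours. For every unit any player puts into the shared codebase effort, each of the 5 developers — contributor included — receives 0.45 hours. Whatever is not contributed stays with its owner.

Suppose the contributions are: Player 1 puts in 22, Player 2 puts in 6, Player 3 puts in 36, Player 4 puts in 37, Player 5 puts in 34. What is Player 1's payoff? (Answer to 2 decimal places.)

Total contributed: 22 + 6 + 36 + 37 + 34 = 135.
Each receives 0.45 × 135 = 60.75 from the shared codebase effort.
Player 1 keeps 40 − 22 = 18, so Player 1's payoff is 18 + 60.75 = 78.75.

78.75 hours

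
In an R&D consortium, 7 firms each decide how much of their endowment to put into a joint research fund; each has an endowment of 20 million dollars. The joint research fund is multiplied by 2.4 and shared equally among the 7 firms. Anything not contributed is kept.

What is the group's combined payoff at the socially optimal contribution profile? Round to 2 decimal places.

336.00 million dollars

Each contributed unit returns 2.400 to the group as a whole (0.3429 to each of 7 players), which exceeds 1, so the social optimum is full contribution: group total = 2.400 × 140 = 336.00.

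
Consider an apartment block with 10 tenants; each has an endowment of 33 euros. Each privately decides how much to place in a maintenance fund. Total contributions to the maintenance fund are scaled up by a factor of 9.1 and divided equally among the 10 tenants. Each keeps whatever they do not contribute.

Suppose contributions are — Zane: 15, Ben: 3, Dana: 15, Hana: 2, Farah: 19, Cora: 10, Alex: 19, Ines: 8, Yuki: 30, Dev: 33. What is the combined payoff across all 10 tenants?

Total contributed: 15 + 3 + 15 + 2 + 19 + 10 + 19 + 8 + 30 + 33 = 154; total kept: 10 × 33 − 154 = 176.
The maintenance fund pays out 9.1 × 154 = 1401.40 in aggregate.
Group total = 176 + 1401.40 = 1577.40.

1577.40 euros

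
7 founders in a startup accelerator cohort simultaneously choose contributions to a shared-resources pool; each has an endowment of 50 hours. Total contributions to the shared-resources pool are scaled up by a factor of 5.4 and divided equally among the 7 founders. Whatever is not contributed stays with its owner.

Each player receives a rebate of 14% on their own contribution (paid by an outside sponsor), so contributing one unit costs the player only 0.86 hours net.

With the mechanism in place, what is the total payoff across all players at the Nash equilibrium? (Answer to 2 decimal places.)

With the mechanism, a contributed unit returns (5.4/7) / 0.86 = 0.8970 per unit of net cost — still below 1 — so contributing 0 remains dominant for every player.
At the Nash equilibrium no one contributes; group total payoff = 7 × 50 = 350.

350.00 hours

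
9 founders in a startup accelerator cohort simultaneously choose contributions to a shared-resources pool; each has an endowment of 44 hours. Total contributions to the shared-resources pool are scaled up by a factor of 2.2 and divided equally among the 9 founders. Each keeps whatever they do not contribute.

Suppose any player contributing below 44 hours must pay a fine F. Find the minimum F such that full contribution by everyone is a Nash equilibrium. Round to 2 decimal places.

Given the others contribute fully, the best deviation is to contribute 0 (any partial contribution still incurs the fine and gives up units whose private return 0.2444 is below 1).
Deviating from 44 to 0 saves 44 hours but forfeits the deviator's share of the drop in the shared-resources pool: 2.2/9 × 44 = 10.76.
So the deviation gain is 44 − 10.76 = 33.24, and the fine must be at least 33.24 hours to wipe it out.

33.24 hours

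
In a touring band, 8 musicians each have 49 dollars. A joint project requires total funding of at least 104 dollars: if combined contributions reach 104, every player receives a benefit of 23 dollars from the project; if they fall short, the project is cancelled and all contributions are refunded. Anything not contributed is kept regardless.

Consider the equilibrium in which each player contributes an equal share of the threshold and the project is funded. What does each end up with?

59 dollars

Equal share of the threshold: 104/8 = 13.
At this profile no one gains by cutting their contribution: any cut drops the total below 104, the project is cancelled, contributions are refunded, and the deviator ends with 49, which is less than 49 − 13 + 23 = 59. Contributing more than 13 just wastes the excess. So contributing exactly 13 is a best response.
Each player's payoff: 49 − 13 + 23 = 59.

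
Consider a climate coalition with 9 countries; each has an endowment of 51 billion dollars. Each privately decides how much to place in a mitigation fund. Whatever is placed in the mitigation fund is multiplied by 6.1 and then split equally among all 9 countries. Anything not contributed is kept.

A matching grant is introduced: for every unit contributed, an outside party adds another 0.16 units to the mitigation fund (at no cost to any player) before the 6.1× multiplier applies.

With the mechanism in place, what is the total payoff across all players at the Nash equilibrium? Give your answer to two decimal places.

459.00 billion dollars

Even with the mechanism, each unit contributed returns only 6.1 × 1.16 / 9 = 0.7862 per unit of net cost, so contributing nothing is still dominant.
Everyone keeps their endowment and the group total is 9 × 51 = 459.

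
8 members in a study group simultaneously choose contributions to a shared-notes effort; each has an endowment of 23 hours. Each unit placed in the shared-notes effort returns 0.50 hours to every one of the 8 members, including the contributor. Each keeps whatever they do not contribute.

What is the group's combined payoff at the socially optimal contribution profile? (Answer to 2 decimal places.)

Each contributed unit returns 4.000 to the group as a whole (0.50 to each of 8 players), which exceeds 1, so the social optimum is full contribution: group total = 4.000 × 184 = 736.00.

736.00 hours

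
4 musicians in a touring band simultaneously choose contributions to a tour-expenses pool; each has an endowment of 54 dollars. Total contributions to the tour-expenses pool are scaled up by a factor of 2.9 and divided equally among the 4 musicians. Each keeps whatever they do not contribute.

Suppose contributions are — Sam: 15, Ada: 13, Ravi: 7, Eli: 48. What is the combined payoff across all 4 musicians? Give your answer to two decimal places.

373.70 dollars

Total contributed: 15 + 13 + 7 + 48 = 83; total kept: 4 × 54 − 83 = 133.
The tour-expenses pool pays out 2.9 × 83 = 240.70 in aggregate.
Group total = 133 + 240.70 = 373.70.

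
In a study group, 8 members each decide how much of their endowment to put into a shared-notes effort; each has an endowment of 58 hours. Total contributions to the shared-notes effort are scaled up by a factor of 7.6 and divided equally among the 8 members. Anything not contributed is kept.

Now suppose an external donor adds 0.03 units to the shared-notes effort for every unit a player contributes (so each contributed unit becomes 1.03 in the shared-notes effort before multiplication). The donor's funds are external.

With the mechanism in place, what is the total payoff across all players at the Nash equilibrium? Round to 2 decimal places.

464.00 hours

With the mechanism, a contributed unit returns 7.6 × 1.03 / 8 = 0.9785 per unit of net cost — still below 1 — so contributing 0 remains dominant for every player.
Everyone keeps their endowment and the group total is 8 × 58 = 464.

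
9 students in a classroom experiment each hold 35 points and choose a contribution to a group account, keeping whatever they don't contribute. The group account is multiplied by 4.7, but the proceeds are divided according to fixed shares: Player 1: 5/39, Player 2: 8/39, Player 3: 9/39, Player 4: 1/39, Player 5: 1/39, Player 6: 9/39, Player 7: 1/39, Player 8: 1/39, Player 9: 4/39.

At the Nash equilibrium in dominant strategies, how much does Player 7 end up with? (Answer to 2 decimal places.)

A player with share s gets back 4.7·s per unit contributed, so full contribution is dominant for anyone with s > 1/4.7 = 0.2128 and zero contribution is dominant for anyone below.
The shares above 0.2128 belong to Player 3 and Player 6, contributing 35 each; the remaining 7 contribute 0. Total contributed: 70.
Player 7 keeps 35 and receives 4.7 × 70 × 1/39 = 8.44 from the group account, for a payoff of 43.44.

43.44 points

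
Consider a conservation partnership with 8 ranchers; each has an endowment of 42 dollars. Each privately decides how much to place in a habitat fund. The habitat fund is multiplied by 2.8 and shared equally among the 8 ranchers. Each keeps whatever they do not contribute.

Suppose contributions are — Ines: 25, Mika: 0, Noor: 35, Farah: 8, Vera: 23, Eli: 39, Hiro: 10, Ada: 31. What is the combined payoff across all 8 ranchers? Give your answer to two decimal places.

643.80 dollars

Total contributed: 25 + 0 + 35 + 8 + 23 + 39 + 10 + 31 = 171; total kept: 8 × 42 − 171 = 165.
The habitat fund pays out 2.8 × 171 = 478.80 in aggregate.
Group total = 165 + 478.80 = 643.80.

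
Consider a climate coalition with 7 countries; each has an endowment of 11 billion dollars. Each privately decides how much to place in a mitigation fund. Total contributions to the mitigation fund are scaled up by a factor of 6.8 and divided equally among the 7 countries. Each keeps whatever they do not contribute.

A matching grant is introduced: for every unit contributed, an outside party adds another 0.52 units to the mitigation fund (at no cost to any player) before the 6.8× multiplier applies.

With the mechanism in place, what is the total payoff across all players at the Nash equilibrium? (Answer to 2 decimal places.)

795.87 billion dollars

With the mechanism, a contributed unit returns 6.8 × 1.52 / 7 = 1.4766 per unit of net cost to the contributor — now above 1 — so contributing fully is weakly dominant for every player.
So the Nash equilibrium is full contribution by all 7; the group earns 6.8 × 1.52 × 77 = 795.87.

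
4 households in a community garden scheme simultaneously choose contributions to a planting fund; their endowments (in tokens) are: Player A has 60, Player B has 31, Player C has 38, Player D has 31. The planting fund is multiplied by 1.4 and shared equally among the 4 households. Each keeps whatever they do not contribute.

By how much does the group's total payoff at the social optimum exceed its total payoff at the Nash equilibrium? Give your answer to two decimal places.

The private return per contributed unit is 1.4/4 = 0.3500 < 1 for every player regardless of endowment, so the Nash equilibrium is zero contribution and the group total is Σ E_j = 60 + 31 + 38 + 31 = 160.
Each contributed unit returns 1.400 to the group, so the social optimum is full contribution by everyone: group total = 1.400 × 160 = 224.00.
Efficiency loss = (1.400 − 1) × 160 = 64.00.

64.00 tokens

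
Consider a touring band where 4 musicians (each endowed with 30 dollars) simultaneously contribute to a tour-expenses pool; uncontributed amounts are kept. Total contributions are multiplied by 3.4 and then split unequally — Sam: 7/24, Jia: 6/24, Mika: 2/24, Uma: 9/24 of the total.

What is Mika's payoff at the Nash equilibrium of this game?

Each unit j contributes comes back to j as 3.4 × (j's share), so j prefers to contribute only if that share exceeds 1/3.4 = 0.2941; otherwise keeping the unit dominates.
Only Uma (9/24) clears that bar, contributing 30; the remaining 3 contribute 0. Total contributed: 30.
Mika keeps 30 and receives 3.4 × 30 × 2/24 = 8.50 from the tour-expenses pool, for a payoff of 38.50.

38.50 dollars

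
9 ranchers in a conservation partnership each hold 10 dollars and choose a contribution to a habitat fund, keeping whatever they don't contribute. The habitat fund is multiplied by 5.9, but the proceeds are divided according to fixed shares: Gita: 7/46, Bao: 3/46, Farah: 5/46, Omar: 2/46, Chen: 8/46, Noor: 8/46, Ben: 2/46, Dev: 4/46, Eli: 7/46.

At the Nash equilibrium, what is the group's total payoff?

Each unit j contributes comes back to j as 5.9 × (j's share), so j prefers to contribute only if that share exceeds 1/5.9 = 0.1695; otherwise keeping the unit dominates.
The shares above 0.1695 belong to Chen and Noor, contributing 10 each; the remaining 7 contribute 0. Total contributed: 20.
The habitat fund pays out 5.9 × 20 = 118.00 in total (split across the unequal shares, but the aggregate is all that matters for the group sum).
The 7 free-riders keep 10 each, adding 70. Group total = 70 + 118.00 = 188.00.

188.00 dollars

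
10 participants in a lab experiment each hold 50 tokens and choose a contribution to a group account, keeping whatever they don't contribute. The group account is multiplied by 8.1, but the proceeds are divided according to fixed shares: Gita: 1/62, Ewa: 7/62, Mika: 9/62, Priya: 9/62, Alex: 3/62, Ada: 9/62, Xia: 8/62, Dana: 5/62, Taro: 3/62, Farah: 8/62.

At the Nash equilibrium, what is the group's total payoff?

2275.00 tokens

Player j's private return per contributed unit is 8.1 × (j's share). Contributing is weakly dominant for j when that share is at least 1/8.1 = 0.1235, and contributing 0 is dominant otherwise.
Mika, Priya, Ada, Xia and Farah clear that bar, contributing 50 each; the remaining 5 contribute 0. Total contributed: 250.
The group account pays out 8.1 × 250 = 2025.00 in total (split across the unequal shares, but the aggregate is all that matters for the group sum).
The 5 free-riders keep 50 each, adding 250. Group total = 250 + 2025.00 = 2275.00.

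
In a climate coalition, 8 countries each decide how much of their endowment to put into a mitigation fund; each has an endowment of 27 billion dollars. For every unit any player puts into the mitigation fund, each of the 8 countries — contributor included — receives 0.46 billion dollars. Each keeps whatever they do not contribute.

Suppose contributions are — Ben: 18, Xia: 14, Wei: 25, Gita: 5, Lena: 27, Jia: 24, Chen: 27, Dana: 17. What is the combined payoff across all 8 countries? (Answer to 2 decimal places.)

Total contributed: 18 + 14 + 25 + 5 + 27 + 24 + 27 + 17 = 157; total kept: 8 × 27 − 157 = 59.
The mitigation fund pays out 0.46 × 8 × 157 = 577.76 in aggregate.
Group total = 59 + 577.76 = 636.76.

636.76 billion dollars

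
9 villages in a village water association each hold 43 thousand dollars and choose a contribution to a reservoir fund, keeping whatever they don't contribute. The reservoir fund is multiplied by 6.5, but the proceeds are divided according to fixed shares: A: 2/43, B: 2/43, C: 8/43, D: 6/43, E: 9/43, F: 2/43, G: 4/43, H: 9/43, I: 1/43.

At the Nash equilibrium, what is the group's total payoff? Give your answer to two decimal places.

For player j, contributing a unit is worthwhile iff 6.5 × (j's share) ≥ 1, i.e. iff j's share is at least 0.1538.
C, E and H are above the threshold, contributing 43 each; the remaining 6 contribute 0. Total contributed: 129.
The reservoir fund pays out 6.5 × 129 = 838.50 in total (split across the unequal shares, but the aggregate is all that matters for the group sum).
The 6 free-riders keep 43 each, adding 258. Group total = 258 + 838.50 = 1096.50.

1096.50 thousand dollars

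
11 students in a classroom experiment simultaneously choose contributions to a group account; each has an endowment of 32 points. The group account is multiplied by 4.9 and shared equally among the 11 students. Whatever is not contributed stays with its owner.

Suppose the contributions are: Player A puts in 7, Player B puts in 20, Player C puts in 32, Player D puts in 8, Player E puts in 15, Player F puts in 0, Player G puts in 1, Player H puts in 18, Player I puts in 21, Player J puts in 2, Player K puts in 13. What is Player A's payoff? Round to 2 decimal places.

Total contributed: 7 + 20 + 32 + 8 + 15 + 0 + 1 + 18 + 21 + 2 + 13 = 137.
Each receives 4.9 × 137 / 11 = 61.03 from the group account.
Player A keeps 32 − 7 = 25, so Player A's payoff is 25 + 61.03 = 86.03.

86.03 points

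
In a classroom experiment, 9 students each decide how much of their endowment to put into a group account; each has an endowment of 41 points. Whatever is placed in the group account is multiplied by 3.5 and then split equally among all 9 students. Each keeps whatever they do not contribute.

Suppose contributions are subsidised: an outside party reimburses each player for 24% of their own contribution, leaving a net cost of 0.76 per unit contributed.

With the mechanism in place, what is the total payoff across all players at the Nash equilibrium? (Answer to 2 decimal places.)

369.00 points

Even with the mechanism, each unit contributed returns only (3.5/9) / 0.76 = 0.5117 per unit of net cost, so contributing nothing is still dominant.
Everyone keeps their endowment and the group total is 9 × 41 = 369.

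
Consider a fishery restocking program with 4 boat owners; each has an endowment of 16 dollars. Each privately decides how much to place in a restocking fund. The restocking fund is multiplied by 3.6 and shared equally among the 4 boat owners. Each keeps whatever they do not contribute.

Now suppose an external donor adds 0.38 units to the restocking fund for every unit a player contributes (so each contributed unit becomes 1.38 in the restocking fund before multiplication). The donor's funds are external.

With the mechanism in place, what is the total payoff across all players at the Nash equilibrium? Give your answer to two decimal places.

317.95 dollars

Under the mechanism each unit contributed yields 3.6 × 1.38 / 4 = 1.2420 back to its contributor per unit of net cost, which exceeds 1, making full contribution the dominant choice for everyone.
At the Nash equilibrium everyone contributes 16. Group total payoff = 3.6 × 1.38 × 64 = 317.95.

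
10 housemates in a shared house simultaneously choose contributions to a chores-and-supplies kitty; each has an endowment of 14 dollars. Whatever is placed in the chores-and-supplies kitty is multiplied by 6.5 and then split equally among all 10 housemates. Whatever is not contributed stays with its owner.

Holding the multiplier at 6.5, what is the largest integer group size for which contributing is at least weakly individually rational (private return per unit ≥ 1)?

Private return per unit is 6.5/(group size), which is ≥ 1 whenever the group size is ≤ 6.5.
The largest such integer is 6.

6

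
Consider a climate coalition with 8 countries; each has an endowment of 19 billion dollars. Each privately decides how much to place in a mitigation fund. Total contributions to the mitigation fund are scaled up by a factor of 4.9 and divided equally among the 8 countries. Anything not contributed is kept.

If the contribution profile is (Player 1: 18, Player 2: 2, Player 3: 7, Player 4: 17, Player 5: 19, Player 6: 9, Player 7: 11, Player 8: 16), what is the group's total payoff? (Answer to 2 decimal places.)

Total contributed: 18 + 2 + 7 + 17 + 19 + 9 + 11 + 16 = 99; total kept: 8 × 19 − 99 = 53.
The mitigation fund pays out 4.9 × 99 = 485.10 in aggregate.
Group total = 53 + 485.10 = 538.10.

538.10 billion dollars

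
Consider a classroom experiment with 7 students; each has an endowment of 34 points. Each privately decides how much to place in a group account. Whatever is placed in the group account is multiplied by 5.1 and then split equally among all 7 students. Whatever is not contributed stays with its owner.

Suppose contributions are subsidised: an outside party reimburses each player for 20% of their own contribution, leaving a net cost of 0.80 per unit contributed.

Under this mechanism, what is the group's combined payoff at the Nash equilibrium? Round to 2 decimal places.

With the mechanism, a contributed unit returns (5.1/7) / 0.80 = 0.9107 per unit of net cost — still below 1 — so contributing 0 remains dominant for every player.
Everyone keeps their endowment and the group total is 7 × 34 = 238.

238.00 points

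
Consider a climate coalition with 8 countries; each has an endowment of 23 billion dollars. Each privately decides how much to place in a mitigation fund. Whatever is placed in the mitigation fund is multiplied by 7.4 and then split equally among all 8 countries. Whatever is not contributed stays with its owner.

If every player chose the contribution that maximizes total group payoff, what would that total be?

Each contributed unit returns 7.400 to the group as a whole (0.9250 to each of 8 players), which exceeds 1, so the social optimum is full contribution: group total = 7.400 × 184 = 1361.60.

1361.60 billion dollars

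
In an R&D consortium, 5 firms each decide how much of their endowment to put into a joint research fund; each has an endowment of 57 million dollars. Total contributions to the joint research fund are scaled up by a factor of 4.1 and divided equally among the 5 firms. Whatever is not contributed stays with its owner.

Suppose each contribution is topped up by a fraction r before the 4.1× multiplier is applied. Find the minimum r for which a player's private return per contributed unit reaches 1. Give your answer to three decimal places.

0.220

With matching at rate r, one contributed unit becomes (1 + r) in the joint research fund and returns 4.1 × (1 + r) / 5 to the contributor.
Setting this equal to 1: 1 + r = 5/4.1 = 1.2195.
So the minimum matching rate is r = 1.2195 − 1 = 0.220.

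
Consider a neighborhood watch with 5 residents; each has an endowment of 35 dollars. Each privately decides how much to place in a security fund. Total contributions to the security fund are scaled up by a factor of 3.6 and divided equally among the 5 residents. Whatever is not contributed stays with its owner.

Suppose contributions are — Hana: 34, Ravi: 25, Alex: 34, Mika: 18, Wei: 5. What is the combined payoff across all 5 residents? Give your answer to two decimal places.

476.60 dollars

Total contributed: 34 + 25 + 34 + 18 + 5 = 116; total kept: 5 × 35 − 116 = 59.
The security fund pays out 3.6 × 116 = 417.60 in aggregate.
Group total = 59 + 417.60 = 476.60.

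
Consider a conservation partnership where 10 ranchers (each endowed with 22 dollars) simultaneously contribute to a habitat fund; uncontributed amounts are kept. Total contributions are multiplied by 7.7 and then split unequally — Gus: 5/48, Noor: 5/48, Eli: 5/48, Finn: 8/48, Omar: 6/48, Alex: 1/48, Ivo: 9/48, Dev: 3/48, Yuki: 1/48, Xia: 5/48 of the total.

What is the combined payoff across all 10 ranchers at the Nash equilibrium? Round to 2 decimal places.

514.80 dollars

A player with share s gets back 7.7·s per unit contributed, so full contribution is dominant for anyone with s > 1/7.7 = 0.1299 and zero contribution is dominant for anyone below.
The shares above 0.1299 belong to Finn and Ivo, contributing 22 each; the remaining 8 contribute 0. Total contributed: 44.
The habitat fund pays out 7.7 × 44 = 338.80 in total (split across the unequal shares, but the aggregate is all that matters for the group sum).
The 8 free-riders keep 22 each, adding 176. Group total = 176 + 338.80 = 514.80.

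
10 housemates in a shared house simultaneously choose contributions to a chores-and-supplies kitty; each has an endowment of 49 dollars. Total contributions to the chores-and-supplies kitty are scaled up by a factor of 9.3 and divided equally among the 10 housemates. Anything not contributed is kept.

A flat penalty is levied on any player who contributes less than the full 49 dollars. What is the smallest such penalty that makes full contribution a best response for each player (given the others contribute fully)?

Given the others contribute fully, the best deviation is to contribute 0 (any partial contribution still incurs the fine and gives up units whose private return 0.9300 is below 1).
Deviating from 49 to 0 saves 49 dollars but forfeits the deviator's share of the drop in the chores-and-supplies kitty: 9.3/10 × 49 = 45.57.
So the deviation gain is 49 − 45.57 = 3.43, and the fine must be at least 3.43 dollars to wipe it out.

3.43 dollars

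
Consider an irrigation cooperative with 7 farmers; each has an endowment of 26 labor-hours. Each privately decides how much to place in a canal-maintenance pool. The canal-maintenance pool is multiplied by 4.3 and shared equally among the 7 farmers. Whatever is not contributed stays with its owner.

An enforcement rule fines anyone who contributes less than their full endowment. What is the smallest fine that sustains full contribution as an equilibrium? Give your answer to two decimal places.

10.03 labor-hours

Given the others contribute fully, the best deviation is to contribute 0 (any partial contribution still incurs the fine and gives up units whose private return 0.6143 is below 1).
Deviating from 26 to 0 saves 26 labor-hours but forfeits the deviator's share of the drop in the canal-maintenance pool: 4.3/7 × 26 = 15.97.
So the deviation gain is 26 − 15.97 = 10.03, and the fine must be at least 10.03 labor-hours to wipe it out.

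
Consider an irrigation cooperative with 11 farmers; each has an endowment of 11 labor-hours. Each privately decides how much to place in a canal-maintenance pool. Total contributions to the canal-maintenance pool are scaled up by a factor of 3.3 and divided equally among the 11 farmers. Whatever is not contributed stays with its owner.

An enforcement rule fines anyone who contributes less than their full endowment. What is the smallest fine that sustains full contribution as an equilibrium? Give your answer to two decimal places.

7.70 labor-hours

Given the others contribute fully, the best deviation is to contribute 0 (any partial contribution still incurs the fine and gives up units whose private return 0.3000 is below 1).
Deviating from 11 to 0 saves 11 labor-hours but forfeits the deviator's share of the drop in the canal-maintenance pool: 3.3/11 × 11 = 3.30.
So the deviation gain is 11 − 3.30 = 7.70, and the fine must be at least 7.70 labor-hours to wipe it out.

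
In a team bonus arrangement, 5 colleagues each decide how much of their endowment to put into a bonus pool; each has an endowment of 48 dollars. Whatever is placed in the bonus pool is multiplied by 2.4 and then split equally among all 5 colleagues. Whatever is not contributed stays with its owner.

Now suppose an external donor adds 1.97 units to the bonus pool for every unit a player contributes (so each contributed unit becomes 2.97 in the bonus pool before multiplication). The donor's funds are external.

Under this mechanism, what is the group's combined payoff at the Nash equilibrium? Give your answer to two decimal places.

With the mechanism, a contributed unit returns 2.4 × 2.97 / 5 = 1.4256 per unit of net cost to the contributor — now above 1 — so contributing fully is weakly dominant for every player.
So the Nash equilibrium is full contribution by all 5; the group earns 2.4 × 2.97 × 240 = 1710.72.

1710.72 dollars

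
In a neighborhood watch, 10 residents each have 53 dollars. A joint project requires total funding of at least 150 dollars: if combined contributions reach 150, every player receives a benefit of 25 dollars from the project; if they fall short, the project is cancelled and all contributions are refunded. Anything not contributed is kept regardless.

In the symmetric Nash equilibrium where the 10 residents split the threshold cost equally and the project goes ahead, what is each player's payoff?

63 dollars

Equal share of the threshold: 150/10 = 15.
At this profile no one gains by cutting their contribution: any cut drops the total below 150, the project is cancelled, contributions are refunded, and the deviator ends with 53, which is less than 53 − 15 + 25 = 63. Contributing more than 15 just wastes the excess. So contributing exactly 15 is a best response.
Each player's payoff: 53 − 15 + 25 = 63.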